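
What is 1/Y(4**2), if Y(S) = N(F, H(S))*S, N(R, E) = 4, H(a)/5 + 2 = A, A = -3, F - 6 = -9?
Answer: 1/64 ≈ 0.015625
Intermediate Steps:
F = -3 (F = 6 - 9 = -3)
H(a) = -25 (H(a) = -10 + 5*(-3) = -10 - 15 = -25)
Y(S) = 4*S
1/Y(4**2) = 1/(4*4**2) = 1/(4*16) = 1/64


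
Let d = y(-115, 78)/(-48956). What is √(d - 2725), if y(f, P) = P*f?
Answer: 7*I*√33319086430/24478 ≈ 52.2*I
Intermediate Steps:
d = 4485/24478 (d = (78*(-115))/(-48956) = -8970*(-1/48956) = 4485/24478 ≈ 0.18323)
√(d - 2725) = √(4485/24478 - 2725) = √(-66698065/24478) = 7*I*√33319086430/24478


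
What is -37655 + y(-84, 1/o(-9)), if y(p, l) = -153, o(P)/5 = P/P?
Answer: -37808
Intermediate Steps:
o(P) = 5 (o(P) = 5*(P/P) = 5*1 = 5)
-37655 + y(-84, 1/o(-9)) = -37655 - 153 = -37808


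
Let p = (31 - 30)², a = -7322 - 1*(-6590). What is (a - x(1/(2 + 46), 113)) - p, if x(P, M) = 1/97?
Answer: -71102/97 ≈ -733.01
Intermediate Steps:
a = -732 (a = -7322 + 6590 = -732)
x(P, M) = 1/97
p = 1 (p = 1² = 1)
(a - x(1/(2 + 46), 113)) - p = (-732 - 1*1/97) - 1*1 = (-732 - 1/97) - 1 = -71005/97 - 1 = -71102/97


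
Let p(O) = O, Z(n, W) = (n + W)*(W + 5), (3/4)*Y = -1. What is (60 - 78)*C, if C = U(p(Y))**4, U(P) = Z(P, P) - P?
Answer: -66724352/729 ≈ -91529.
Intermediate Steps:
Y = -4/3 (Y = (4/3)*(-1) = -4/3 ≈ -1.3333)
Z(n, W) = (5 + W)*(W + n) (Z(n, W) = (W + n)*(5 + W) = (5 + W)*(W + n))
U(P) = 2*P**2 + 9*P (U(P) = (P**2 + 5*P + 5*P + P*P) - P = (P**2 + 5*P + 5*P + P**2) - P = (2*P**2 + 10*P) - P = 2*P**2 + 9*P)
C = 33362176/6561 (C = (-4*(9 + 2*(-4/3))/3)**4 = (-4*(9 - 8/3)/3)**4 = (-4/3*19/3)**4 = (-76/9)**4 = 33362176/6561 ≈ 5084.9)
(60 - 78)*C = (60 - 78)*(33362176/6561) = -18*33362176/6561 = -66724352/729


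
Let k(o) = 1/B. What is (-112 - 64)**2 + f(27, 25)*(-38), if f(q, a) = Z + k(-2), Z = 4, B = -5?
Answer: 154158/5 ≈ 30832.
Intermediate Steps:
k(o) = -1/5 (k(o) = 1/(-5) = -1/5)
f(q, a) = 19/5 (f(q, a) = 4 - 1/5 = 19/5)
(-112 - 64)**2 + f(27, 25)*(-38) = (-112 - 64)**2 + (19/5)*(-38) = (-176)**2 - 722/5 = 30976 - 722/5 = 154158/5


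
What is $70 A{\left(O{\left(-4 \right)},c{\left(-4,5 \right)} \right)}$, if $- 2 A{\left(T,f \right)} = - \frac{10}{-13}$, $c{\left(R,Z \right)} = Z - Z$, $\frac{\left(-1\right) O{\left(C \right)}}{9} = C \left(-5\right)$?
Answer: $- \frac{350}{13} \approx -26.923$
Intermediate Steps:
$O{\left(C \right)} = 45 C$ ($O{\left(C \right)} = - 9 C \left(-5\right) = - 9 \left(- 5 C\right) = 45 C$)
$c{\left(R,Z \right)} = 0$
$A{\left(T,f \right)} = - \frac{5}{13}$ ($A{\left(T,f \right)} = - \frac{\left(-10\right) \frac{1}{-13}}{2} = - \frac{\left(-10\right) \left(- \frac{1}{13}\right)}{2} = \left(- \frac{1}{2}\right) \frac{10}{13} = - \frac{5}{13}$)
$70 A{\left(O{\left(-4 \right)},c{\left(-4,5 \right)} \right)} = 70 \left(- \frac{5}{13}\right) = - \frac{350}{13}$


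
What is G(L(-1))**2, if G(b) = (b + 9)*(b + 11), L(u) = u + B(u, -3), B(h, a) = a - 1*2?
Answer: 225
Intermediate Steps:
B(h, a) = -2 + a (B(h, a) = a - 2 = -2 + a)
L(u) = -5 + u (L(u) = u + (-2 - 3) = u - 5 = -5 + u)
G(b) = (9 + b)*(11 + b)
G(L(-1))**2 = (99 + (-5 - 1)**2 + 20*(-5 - 1))**2 = (99 + (-6)**2 + 20*(-6))**2 = (99 + 36 - 120)**2 = 15**2 = 225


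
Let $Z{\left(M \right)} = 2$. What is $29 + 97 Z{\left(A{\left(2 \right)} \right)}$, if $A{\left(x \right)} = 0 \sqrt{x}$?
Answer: $223$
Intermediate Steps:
$A{\left(x \right)} = 0$
$29 + 97 Z{\left(A{\left(2 \right)} \right)} = 29 + 97 \cdot 2 = 29 + 194 = 223$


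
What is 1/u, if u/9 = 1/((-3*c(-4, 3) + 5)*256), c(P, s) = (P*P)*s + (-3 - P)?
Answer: -36352/9 ≈ -4039.1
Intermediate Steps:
c(P, s) = -3 - P + s*P**2 (c(P, s) = P**2*s + (-3 - P) = s*P**2 + (-3 - P) = -3 - P + s*P**2)
u = -9/36352 (u = 9/(((-3*(-3 - 1*(-4) + 3*(-4)**2) + 5)*256)) = 9/(((-3*(-3 + 4 + 3*16) + 5)*256)) = 9/(((-3*(-3 + 4 + 48) + 5)*256)) = 9/(((-3*49 + 5)*256)) = 9/(((-147 + 5)*256)) = 9/((-142*256)) = 9/(-36352) = 9*(-1/36352) = -9/36352 ≈ -0.00024758)
1/u = 1/(-9/36352) = -36352/9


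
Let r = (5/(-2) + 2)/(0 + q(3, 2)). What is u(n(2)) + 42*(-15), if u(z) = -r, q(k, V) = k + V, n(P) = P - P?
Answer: -6299/10 ≈ -629.90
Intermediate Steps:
n(P) = 0
q(k, V) = V + k
r = -1/10 (r = (5/(-2) + 2)/(0 + (2 + 3)) = (5*(-1/2) + 2)/(0 + 5) = (-5/2 + 2)/5 = -1/2*1/5 = -1/10 ≈ -0.10000)
u(z) = 1/10 (u(z) = -1*(-1/10) = 1/10)
u(n(2)) + 42*(-15) = 1/10 + 42*(-15) = 1/10 - 630 = -6299/10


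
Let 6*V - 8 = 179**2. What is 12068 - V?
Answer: 13453/2 ≈ 6726.5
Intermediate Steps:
V = 10683/2 (V = 4/3 + (1/6)*179**2 = 4/3 + (1/6)*32041 = 4/3 + 32041/6 = 10683/2 ≈ 5341.5)
12068 - V = 12068 - 1*10683/2 = 12068 - 10683/2 = 13453/2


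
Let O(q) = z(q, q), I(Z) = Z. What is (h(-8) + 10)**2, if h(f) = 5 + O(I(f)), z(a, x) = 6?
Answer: 441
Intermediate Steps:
O(q) = 6
h(f) = 11 (h(f) = 5 + 6 = 11)
(h(-8) + 10)**2 = (11 + 10)**2 = 21**2 = 441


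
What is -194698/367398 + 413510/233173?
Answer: 53262215113/42833646927 ≈ 1.2435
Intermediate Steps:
-194698/367398 + 413510/233173 = -194698*1/367398 + 413510*(1/233173) = -97349/183699 + 413510/233173 = 53262215113/42833646927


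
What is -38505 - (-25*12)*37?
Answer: -27405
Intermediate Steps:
-38505 - (-25*12)*37 = -38505 - (-300)*37 = -38505 - 1*(-11100) = -38505 + 11100 = -27405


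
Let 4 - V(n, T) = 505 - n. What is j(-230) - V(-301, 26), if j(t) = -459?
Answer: 343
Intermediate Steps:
V(n, T) = -501 + n (V(n, T) = 4 - (505 - n) = 4 + (-505 + n) = -501 + n)
j(-230) - V(-301, 26) = -459 - (-501 - 301) = -459 - 1*(-802) = -459 + 802 = 343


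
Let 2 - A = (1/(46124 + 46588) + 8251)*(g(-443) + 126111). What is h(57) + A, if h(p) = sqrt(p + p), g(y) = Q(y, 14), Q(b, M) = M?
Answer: -96481426491701/92712 + sqrt(114) ≈ -1.0407e+9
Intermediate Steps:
g(y) = 14
h(p) = sqrt(2)*sqrt(p) (h(p) = sqrt(2*p) = sqrt(2)*sqrt(p))
A = -96481426491701/92712 (A = 2 - (1/(46124 + 46588) + 8251)*(14 + 126111) = 2 - (1/92712 + 8251)*126125 = 2 - 764966713*126125/92712 = 2 - 1*96481426677125/92712 = 2 - 96481426677125/92712 = -96481426491701/92712 ≈ -1.0407e+9)
h(57) + A = sqrt(2)*sqrt(57) - 96481426491701/92712 = sqrt(114) - 96481426491701/92712 = -96481426491701/92712 + sqrt(114)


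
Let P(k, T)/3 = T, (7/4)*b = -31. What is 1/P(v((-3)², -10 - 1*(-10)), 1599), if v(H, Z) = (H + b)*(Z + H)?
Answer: 1/4797 ≈ 0.00020846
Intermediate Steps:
b = -124/7 (b = (4/7)*(-31) = -124/7 ≈ -17.714)
v(H, Z) = (-124/7 + H)*(H + Z) (v(H, Z) = (H - 124/7)*(Z + H) = (-124/7 + H)*(H + Z))
P(k, T) = 3*T
1/P(v((-3)², -10 - 1*(-10)), 1599) = 1/(3*1599) = 1/4797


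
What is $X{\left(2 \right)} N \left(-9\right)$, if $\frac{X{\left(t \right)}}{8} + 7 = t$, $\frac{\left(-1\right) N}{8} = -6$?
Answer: $17280$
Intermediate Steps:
$N = 48$ ($N = \left(-8\right) \left(-6\right) = 48$)
$X{\left(t \right)} = -56 + 8 t$
$X{\left(2 \right)} N \left(-9\right) = \left(-56 + 8 \cdot 2\right) 48 \left(-9\right) = \left(-56 + 16\right) 48 \left(-9\right) = \left(-40\right) 48 \left(-9\right) = \left(-1920\right) \left(-9\right) = 17280$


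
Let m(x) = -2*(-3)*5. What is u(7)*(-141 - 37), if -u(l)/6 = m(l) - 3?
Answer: 28836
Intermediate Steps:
m(x) = 30 (m(x) = 6*5 = 30)
u(l) = -162 (u(l) = -6*(30 - 3) = -6*27 = -162)
u(7)*(-141 - 37) = -162*(-141 - 37) = -162*(-178) = 28836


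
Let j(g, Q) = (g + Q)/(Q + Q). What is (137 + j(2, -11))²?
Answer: 9138529/484 ≈ 18881.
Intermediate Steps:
j(g, Q) = (Q + g)/(2*Q) (j(g, Q) = (Q + g)/((2*Q)) = (Q + g)*(1/(2*Q)) = (Q + g)/(2*Q))
(137 + j(2, -11))² = (137 + (½)*(-11 + 2)/(-11))² = (137 + (½)*(-1/11)*(-9))² = (137 + 9/22)² = (3023/22)² = 9138529/484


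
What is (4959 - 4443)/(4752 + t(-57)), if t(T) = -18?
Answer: 86/789 ≈ 0.10900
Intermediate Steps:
(4959 - 4443)/(4752 + t(-57)) = (4959 - 4443)/(4752 - 18) = 516/4734 = 516*(1/4734) = 86/789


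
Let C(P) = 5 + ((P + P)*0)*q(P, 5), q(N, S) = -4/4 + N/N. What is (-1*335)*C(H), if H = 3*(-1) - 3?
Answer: -1675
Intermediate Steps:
q(N, S) = 0 (q(N, S) = -4*¼ + 1 = -1 + 1 = 0)
H = -6 (H = -3 - 3 = -6)
C(P) = 5 (C(P) = 5 + ((P + P)*0)*0 = 5 + ((2*P)*0)*0 = 5 + 0*0 = 5 + 0 = 5)
(-1*335)*C(H) = -1*335*5 = -335*5 = -1675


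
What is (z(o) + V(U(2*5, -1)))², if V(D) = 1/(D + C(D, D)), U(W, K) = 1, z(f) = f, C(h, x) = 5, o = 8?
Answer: 2401/36 ≈ 66.694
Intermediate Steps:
V(D) = 1/(5 + D) (V(D) = 1/(D + 5) = 1/(5 + D))
(z(o) + V(U(2*5, -1)))² = (8 + 1/(5 + 1))² = (8 + 1/6)² = (8 + ⅙)² = (49/6)² = 2401/36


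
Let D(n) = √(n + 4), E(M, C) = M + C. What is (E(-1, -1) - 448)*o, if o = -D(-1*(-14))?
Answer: 1350*√2 ≈ 1909.2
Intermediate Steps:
E(M, C) = C + M
D(n) = √(4 + n)
o = -3*√2 (o = -√(4 - 1*(-14)) = -√(4 + 14) = -√18 = -3*√2 ≈ -4.2426)
(E(-1, -1) - 448)*o = ((-1 - 1) - 448)*(-3*√2) = (-2 - 448)*(-3*√2) = -(-1350)*√2 = 1350*√2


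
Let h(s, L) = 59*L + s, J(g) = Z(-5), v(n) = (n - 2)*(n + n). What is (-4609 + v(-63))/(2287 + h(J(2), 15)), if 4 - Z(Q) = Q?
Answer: 3581/3181 ≈ 1.1257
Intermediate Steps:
Z(Q) = 4 - Q
v(n) = 2*n*(-2 + n) (v(n) = (-2 + n)*(2*n) = 2*n*(-2 + n))
J(g) = 9 (J(g) = 4 - 1*(-5) = 4 + 5 = 9)
h(s, L) = s + 59*L
(-4609 + v(-63))/(2287 + h(J(2), 15)) = (-4609 + 2*(-63)*(-2 - 63))/(2287 + (9 + 59*15)) = (-4609 + 2*(-63)*(-65))/(2287 + (9 + 885)) = (-4609 + 8190)/(2287 + 894) = 3581/3181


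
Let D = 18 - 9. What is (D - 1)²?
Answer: 64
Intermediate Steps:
D = 9
(D - 1)² = (9 - 1)² = 8² = 64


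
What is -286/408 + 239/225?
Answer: 5527/15300 ≈ 0.36124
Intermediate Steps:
-286/408 + 239/225 = -286*1/408 + 239*(1/225) = -143/204 + 239/225 = 5527/15300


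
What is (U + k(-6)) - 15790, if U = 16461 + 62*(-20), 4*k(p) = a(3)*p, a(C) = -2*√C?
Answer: -569 + 3*√3 ≈ -563.80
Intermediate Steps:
k(p) = -p*√3/2 (k(p) = ((-2*√3)*p)/4 = (-2*p*√3)/4 = -p*√3/2)
U = 15221 (U = 16461 - 1240 = 15221)
(U + k(-6)) - 15790 = (15221 - ½*(-6)*√3) - 15790 = (15221 + 3*√3) - 15790 = -569 + 3*√3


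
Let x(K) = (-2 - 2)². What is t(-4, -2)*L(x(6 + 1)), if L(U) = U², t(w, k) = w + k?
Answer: -1536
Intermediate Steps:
t(w, k) = k + w
x(K) = 16 (x(K) = (-4)² = 16)
t(-4, -2)*L(x(6 + 1)) = (-2 - 4)*16² = -6*256 = -1536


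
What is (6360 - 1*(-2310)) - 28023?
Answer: -19353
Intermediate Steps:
(6360 - 1*(-2310)) - 28023 = (6360 + 2310) - 28023 = 8670 - 28023 = -19353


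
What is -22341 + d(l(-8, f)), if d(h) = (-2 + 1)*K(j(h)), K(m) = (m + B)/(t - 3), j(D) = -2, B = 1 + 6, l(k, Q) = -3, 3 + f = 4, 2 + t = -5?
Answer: -44681/2 ≈ -22341.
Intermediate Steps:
t = -7 (t = -2 - 5 = -7)
f = 1 (f = -3 + 4 = 1)
B = 7
K(m) = -7/10 - m/10 (K(m) = (m + 7)/(-7 - 3) = (7 + m)/(-10) = (7 + m)*(-⅒) = -7/10 - m/10)
d(h) = ½ (d(h) = (-2 + 1)*(-7/10 - ⅒*(-2)) = -(-7/10 + ⅕) = -1*(-½) = ½)
-22341 + d(l(-8, f)) = -22341 + ½ = -44681/2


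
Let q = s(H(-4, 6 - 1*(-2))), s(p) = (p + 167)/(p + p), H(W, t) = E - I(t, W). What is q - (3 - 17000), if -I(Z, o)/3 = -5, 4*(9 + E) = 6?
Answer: 1529441/90 ≈ 16994.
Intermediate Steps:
E = -15/2 (E = -9 + (¼)*6 = -9 + 3/2 = -15/2 ≈ -7.5000)
I(Z, o) = 15 (I(Z, o) = -3*(-5) = 15)
H(W, t) = -45/2 (H(W, t) = -15/2 - 1*15 = -15/2 - 15 = -45/2)
s(p) = (167 + p)/(2*p) (s(p) = (167 + p)/((2*p)) = (167 + p)*(1/(2*p)) = (167 + p)/(2*p))
q = -289/90 (q = (167 - 45/2)/(2*(-45/2)) = (½)*(-2/45)*(289/2) = -289/90 ≈ -3.2111)
q - (3 - 17000) = -289/90 - (3 - 17000) = -289/90 - 1*(-16997) = -289/90 + 16997 = 1529441/90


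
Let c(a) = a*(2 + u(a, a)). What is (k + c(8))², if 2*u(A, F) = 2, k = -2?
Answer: 484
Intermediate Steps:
u(A, F) = 1 (u(A, F) = (½)*2 = 1)
c(a) = 3*a (c(a) = a*(2 + 1) = a*3 = 3*a)
(k + c(8))² = (-2 + 3*8)² = (-2 + 24)² = 22² = 484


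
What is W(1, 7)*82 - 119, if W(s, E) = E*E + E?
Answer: 4473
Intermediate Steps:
W(s, E) = E + E² (W(s, E) = E² + E = E + E²)
W(1, 7)*82 - 119 = (7*(1 + 7))*82 - 119 = (7*8)*82 - 119 = 56*82 - 119 = 4592 - 119 = 4473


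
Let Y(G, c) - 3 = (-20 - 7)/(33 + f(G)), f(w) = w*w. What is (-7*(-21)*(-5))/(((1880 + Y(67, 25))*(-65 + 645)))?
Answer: -332367/493864142 ≈ -0.00067299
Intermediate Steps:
f(w) = w²
Y(G, c) = 3 - 27/(33 + G²) (Y(G, c) = 3 + (-20 - 7)/(33 + G²) = 3 - 27/(33 + G²))
(-7*(-21)*(-5))/(((1880 + Y(67, 25))*(-65 + 645))) = (-7*(-21)*(-5))/(((1880 + 3*(24 + 67²)/(33 + 67²))*(-65 + 645))) = (147*(-5))/(((1880 + 3*(24 + 4489)/(33 + 4489))*580)) = -735*1/(580*(1880 + 3*4513/4522)) = -735*1/(580*(1880 + 3*(1/4522)*4513)) = -735*1/(580*(1880 + 13539/4522)) = -735/((8514899/4522)*580) = -735/2469320710/2261 = -735*2261/2469320710 = -332367/493864142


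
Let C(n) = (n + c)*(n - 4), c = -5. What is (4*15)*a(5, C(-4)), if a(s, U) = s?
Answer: 300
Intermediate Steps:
C(n) = (-5 + n)*(-4 + n) (C(n) = (n - 5)*(n - 4) = (-5 + n)*(-4 + n))
(4*15)*a(5, C(-4)) = (4*15)*5 = 60*5 = 300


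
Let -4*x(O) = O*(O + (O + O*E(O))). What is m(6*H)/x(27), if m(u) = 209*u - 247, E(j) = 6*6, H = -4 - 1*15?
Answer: 2534/729 ≈ 3.4760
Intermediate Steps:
H = -19 (H = -4 - 15 = -19)
E(j) = 36
m(u) = -247 + 209*u
x(O) = -19*O**2/2 (x(O) = -O*(O + (O + O*36))/4 = -O*(O + (O + 36*O))/4 = -O*(O + 37*O)/4 = -O*38*O/4 = -19*O**2/2)
m(6*H)/x(27) = (-247 + 209*(6*(-19)))/((-19/2*27**2)) = (-247 + 209*(-114))/((-19/2*729)) = (-247 - 23826)/(-13851/2) = -24073*(-2/13851) = 2534/729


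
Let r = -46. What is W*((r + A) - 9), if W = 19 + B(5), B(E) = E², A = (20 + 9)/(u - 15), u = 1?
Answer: -17578/7 ≈ -2511.1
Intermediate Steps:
A = -29/14 (A = (20 + 9)/(1 - 15) = 29/(-14) = 29*(-1/14) = -29/14 ≈ -2.0714)
W = 44 (W = 19 + 5² = 19 + 25 = 44)
W*((r + A) - 9) = 44*((-46 - 29/14) - 9) = 44*(-673/14 - 9) = 44*(-799/14) = -17578/7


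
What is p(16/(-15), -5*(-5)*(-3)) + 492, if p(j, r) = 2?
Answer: 494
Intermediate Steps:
p(16/(-15), -5*(-5)*(-3)) + 492 = 2 + 492 = 494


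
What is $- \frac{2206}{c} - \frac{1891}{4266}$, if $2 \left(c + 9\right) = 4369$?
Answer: $- \frac{27049333}{18561366} \approx -1.4573$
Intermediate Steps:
$c = \frac{4351}{2}$ ($c = -9 + \frac{1}{2} \cdot 4369 = -9 + \frac{4369}{2} = \frac{4351}{2} \approx 2175.5$)
$- \frac{2206}{c} - \frac{1891}{4266} = - \frac{2206}{\frac{4351}{2}} - \frac{1891}{4266} = \left(-2206\right) \frac{2}{4351} - \frac{1891}{4266} = - \frac{4412}{4351} - \frac{1891}{4266} = - \frac{27049333}{18561366}$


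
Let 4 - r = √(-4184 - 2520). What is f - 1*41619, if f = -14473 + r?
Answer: -56088 - 4*I*√419 ≈ -56088.0 - 81.878*I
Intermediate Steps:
r = 4 - 4*I*√419 (r = 4 - √(-4184 - 2520) = 4 - √(-6704) = 4 - 4*I*√419 ≈ 4.0 - 81.878*I)
f = -14469 - 4*I*√419 (f = -14473 + (4 - 4*I*√419) = -14469 - 4*I*√419 ≈ -14469.0 - 81.878*I)
f - 1*41619 = (-14469 - 4*I*√419) - 1*41619 = (-14469 - 4*I*√419) - 41619 = -56088 - 4*I*√419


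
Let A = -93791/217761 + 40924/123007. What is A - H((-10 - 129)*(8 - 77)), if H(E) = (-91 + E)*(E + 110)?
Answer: -2468596104017954873/26786127327 ≈ -9.2159e+7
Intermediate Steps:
A = -2625298373/26786127327 (A = -93791*1/217761 + 40924*(1/123007) = -93791/217761 + 40924/123007 = -2625298373/26786127327 ≈ -0.098010)
H(E) = (-91 + E)*(110 + E)
A - H((-10 - 129)*(8 - 77)) = -2625298373/26786127327 - (-10010 + ((-10 - 129)*(8 - 77))² + 19*((-10 - 129)*(8 - 77))) = -2625298373/26786127327 - (-10010 + (-139*(-69))² + 19*(-139*(-69))) = -2625298373/26786127327 - (-10010 + 9591² + 19*9591) = -2625298373/26786127327 - (-10010 + 91987281 + 182229) = -2625298373/26786127327 - 1*92159500 = -2625298373/26786127327 - 92159500 = -2468596104017954873/26786127327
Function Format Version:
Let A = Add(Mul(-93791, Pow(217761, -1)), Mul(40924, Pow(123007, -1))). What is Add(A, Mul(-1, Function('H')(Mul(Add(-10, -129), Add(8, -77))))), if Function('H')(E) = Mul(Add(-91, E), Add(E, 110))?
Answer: Rational(-2468596104017954873, 26786127327) ≈ -9.2159e+7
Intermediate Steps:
A = Rational(-2625298373, 26786127327) (A = Add(Mul(-93791, Rational(1, 217761)), Mul(40924, Rational(1, 123007))) = Add(Rational(-93791, 217761), Rational(40924, 123007)) = Rational(-2625298373, 26786127327) ≈ -0.098010)
Function('H')(E) = Mul(Add(-91, E), Add(110, E))
Add(A, Mul(-1, Function('H')(Mul(Add(-10, -129), Add(8, -77))))) = Add(Rational(-2625298373, 26786127327), Mul(-1, Add(-10010, Pow(Mul(Add(-10, -129), Add(8, -77)), 2), Mul(19, Mul(Add(-10, -129), Add(8, -77)))))) = Add(Rational(-2625298373, 26786127327), Mul(-1, Add(-10010, Pow(Mul(-139, -69), 2), Mul(19, Mul(-139, -69))))) = Add(Rational(-2625298373, 26786127327), Mul(-1, Add(-10010, Pow(9591, 2), Mul(19, 9591)))) = Add(Rational(-2625298373, 26786127327), Mul(-1, Add(-10010, 91987281, 182229))) = Add(Rational(-2625298373, 26786127327), Mul(-1, 92159500)) = Add(Rational(-2625298373, 26786127327), -92159500) = Rational(-2468596104017954873, 26786127327)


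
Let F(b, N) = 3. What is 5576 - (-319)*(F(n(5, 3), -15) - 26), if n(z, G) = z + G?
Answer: -1761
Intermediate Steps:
n(z, G) = G + z
5576 - (-319)*(F(n(5, 3), -15) - 26) = 5576 - (-319)*(3 - 26) = 5576 - (-319)*(-23) = 5576 - 1*7337 = 5576 - 7337 = -1761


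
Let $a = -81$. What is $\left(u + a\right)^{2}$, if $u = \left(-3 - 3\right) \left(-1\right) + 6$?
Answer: $4761$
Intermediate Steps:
$u = 12$ ($u = \left(-3 - 3\right) \left(-1\right) + 6 = \left(-6\right) \left(-1\right) + 6 = 6 + 6 = 12$)
$\left(u + a\right)^{2} = \left(12 - 81\right)^{2} = \left(-69\right)^{2} = 4761$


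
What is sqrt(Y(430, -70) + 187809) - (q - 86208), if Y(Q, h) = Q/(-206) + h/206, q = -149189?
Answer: 235397 + sqrt(1992439931)/103 ≈ 2.3583e+5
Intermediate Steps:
Y(Q, h) = -Q/206 + h/206 (Y(Q, h) = Q*(-1/206) + h*(1/206) = -Q/206 + h/206)
sqrt(Y(430, -70) + 187809) - (q - 86208) = sqrt((-1/206*430 + (1/206)*(-70)) + 187809) - (-149189 - 86208) = sqrt((-215/103 - 35/103) + 187809) - 1*(-235397) = sqrt(-250/103 + 187809) + 235397 = sqrt(19344077/103) + 235397 = sqrt(1992439931)/103 + 235397 = 235397 + sqrt(1992439931)/103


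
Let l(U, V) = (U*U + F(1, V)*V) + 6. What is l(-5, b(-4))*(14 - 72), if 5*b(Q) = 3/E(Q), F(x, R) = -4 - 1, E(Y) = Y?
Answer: -3683/2 ≈ -1841.5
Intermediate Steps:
F(x, R) = -5
b(Q) = 3/(5*Q) (b(Q) = (3/Q)/5 = 3/(5*Q))
l(U, V) = 6 + U² - 5*V (l(U, V) = (U*U - 5*V) + 6 = (U² - 5*V) + 6 = 6 + U² - 5*V)
l(-5, b(-4))*(14 - 72) = (6 + (-5)² - 3/(-4))*(14 - 72) = (6 + 25 - 3*(-1)/4)*(-58) = (6 + 25 - 5*(-3/20))*(-58) = (6 + 25 + ¾)*(-58) = (127/4)*(-58) = -3683/2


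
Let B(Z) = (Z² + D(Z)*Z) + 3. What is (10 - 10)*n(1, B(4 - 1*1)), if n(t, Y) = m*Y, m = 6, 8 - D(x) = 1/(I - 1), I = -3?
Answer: 0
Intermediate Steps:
D(x) = 33/4 (D(x) = 8 - 1/(-3 - 1) = 8 - 1/(-4) = 8 - 1*(-¼) = 8 + ¼ = 33/4)
B(Z) = 3 + Z² + 33*Z/4 (B(Z) = (Z² + 33*Z/4) + 3 = 3 + Z² + 33*Z/4)
n(t, Y) = 6*Y
(10 - 10)*n(1, B(4 - 1*1)) = (10 - 10)*(6*(3 + (4 - 1*1)² + 33*(4 - 1*1)/4)) = 0*(6*(3 + (4 - 1)² + 33*(4 - 1)/4)) = 0*(6*(3 + 3² + (33/4)*3)) = 0*(6*(3 + 9 + 99/4)) = 0*(6*(147/4)) = 0*(441/2) = 0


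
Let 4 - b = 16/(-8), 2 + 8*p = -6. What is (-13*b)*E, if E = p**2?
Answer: -78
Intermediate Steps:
p = -1 (p = -1/4 + (1/8)*(-6) = -1/4 - 3/4 = -1)
b = 6 (b = 4 - 16/(-8) = 4 - 16*(-1)/8 = 4 - 1*(-2) = 4 + 2 = 6)
E = 1 (E = (-1)**2 = 1)
(-13*b)*E = -13*6*1 = -78*1 = -78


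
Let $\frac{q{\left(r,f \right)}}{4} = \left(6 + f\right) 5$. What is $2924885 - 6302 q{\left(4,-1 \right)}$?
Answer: $2294685$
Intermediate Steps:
$q{\left(r,f \right)} = 120 + 20 f$ ($q{\left(r,f \right)} = 4 \left(6 + f\right) 5 = 4 \left(30 + 5 f\right) = 120 + 20 f$)
$2924885 - 6302 q{\left(4,-1 \right)} = 2924885 - 6302 \left(120 + 20 \left(-1\right)\right) = 2924885 - 6302 \left(120 - 20\right) = 2924885 - 630200 = 2294685$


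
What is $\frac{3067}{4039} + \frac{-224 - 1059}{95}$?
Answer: $- \frac{4890672}{383705} \approx -12.746$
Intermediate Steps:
$\frac{3067}{4039} + \frac{-224 - 1059}{95} = 3067 \cdot \frac{1}{4039} - \frac{1283}{95} = \frac{3067}{4039} - \frac{1283}{95} = - \frac{4890672}{383705}$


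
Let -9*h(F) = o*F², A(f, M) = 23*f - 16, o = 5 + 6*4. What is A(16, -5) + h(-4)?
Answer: 2704/9 ≈ 300.44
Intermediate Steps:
o = 29 (o = 5 + 24 = 29)
A(f, M) = -16 + 23*f
h(F) = -29*F²/9
A(16, -5) + h(-4) = (-16 + 23*16) - 29/9*(-4)² = (-16 + 368) - 29/9*16 = 352 - 464/9 = 2704/9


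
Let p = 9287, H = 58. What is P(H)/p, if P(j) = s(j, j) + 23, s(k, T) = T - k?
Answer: 23/9287 ≈ 0.0024766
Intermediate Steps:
P(j) = 23 (P(j) = (j - j) + 23 = 0 + 23 = 23)
P(H)/p = 23/9287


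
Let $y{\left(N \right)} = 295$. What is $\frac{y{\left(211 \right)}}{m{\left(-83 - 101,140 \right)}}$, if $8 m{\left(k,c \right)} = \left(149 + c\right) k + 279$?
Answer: $- \frac{2360}{52897} \approx -0.044615$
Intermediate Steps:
$m{\left(k,c \right)} = \frac{279}{8} + \frac{k \left(149 + c\right)}{8}$ ($m{\left(k,c \right)} = \frac{\left(149 + c\right) k + 279}{8} = \frac{k \left(149 + c\right) + 279}{8} = \frac{279 + k \left(149 + c\right)}{8} = \frac{279}{8} + \frac{k \left(149 + c\right)}{8}$)
$\frac{y{\left(211 \right)}}{m{\left(-83 - 101,140 \right)}} = \frac{295}{\frac{279}{8} + \frac{149 \left(-83 - 101\right)}{8} + \frac{1}{8} \cdot 140 \left(-83 - 101\right)} = \frac{295}{\frac{279}{8} + \frac{149}{8} \left(-184\right) + \frac{1}{8} \cdot 140 \left(-184\right)} = \frac{295}{\frac{279}{8} - 3427 - 3220} = \frac{295}{- \frac{52897}{8}} = 295 \left(- \frac{8}{52897}\right) = - \frac{2360}{52897}$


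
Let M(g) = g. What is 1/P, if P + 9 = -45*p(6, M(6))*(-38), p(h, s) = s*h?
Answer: 1/61551 ≈ 1.6247e-5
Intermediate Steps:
p(h, s) = h*s
P = 61551 (P = -9 - 270*6*(-38) = -9 - 45*36*(-38) = -9 - 1620*(-38) = -9 + 61560 = 61551)
1/P = 1/61551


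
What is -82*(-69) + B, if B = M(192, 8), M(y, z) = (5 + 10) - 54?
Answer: 5619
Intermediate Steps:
M(y, z) = -39 (M(y, z) = 15 - 54 = -39)
B = -39
-82*(-69) + B = -82*(-69) - 39 = 5658 - 39 = 5619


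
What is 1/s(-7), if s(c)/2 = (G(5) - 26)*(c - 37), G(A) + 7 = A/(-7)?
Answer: 7/20768 ≈ 0.00033706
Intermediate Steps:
G(A) = -7 - A/7 (G(A) = -7 + A/(-7) = -7 + A*(-1/7) = -7 - A/7)
s(c) = 17464/7 - 472*c/7 (s(c) = 2*(((-7 - 1/7*5) - 26)*(c - 37)) = 2*(((-7 - 5/7) - 26)*(-37 + c)) = 2*((-54/7 - 26)*(-37 + c)) = 2*(-236*(-37 + c)/7) = 2*(8732/7 - 236*c/7) = 17464/7 - 472*c/7)
1/s(-7) = 1/(17464/7 - 472/7*(-7)) = 1/(17464/7 + 472) = 1/(20768/7) = 7/20768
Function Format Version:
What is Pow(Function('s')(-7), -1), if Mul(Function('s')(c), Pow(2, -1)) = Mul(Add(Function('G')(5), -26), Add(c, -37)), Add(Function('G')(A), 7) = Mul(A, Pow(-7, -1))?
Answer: Rational(7, 20768) ≈ 0.00033706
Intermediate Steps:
Function('G')(A) = Add(-7, Mul(Rational(-1, 7), A)) (Function('G')(A) = Add(-7, Mul(A, Pow(-7, -1))) = Add(-7, Mul(A, Rational(-1, 7))) = Add(-7, Mul(Rational(-1, 7), A)))
Function('s')(c) = Add(Rational(17464, 7), Mul(Rational(-472, 7), c)) (Function('s')(c) = Mul(2, Mul(Add(Add(-7, Mul(Rational(-1, 7), 5)), -26), Add(c, -37))) = Mul(2, Mul(Add(Add(-7, Rational(-5, 7)), -26), Add(-37, c))) = Mul(2, Mul(Add(Rational(-54, 7), -26), Add(-37, c))) = Mul(2, Mul(Rational(-236, 7), Add(-37, c))) = Mul(2, Add(Rational(8732, 7), Mul(Rational(-236, 7), c))) = Add(Rational(17464, 7), Mul(Rational(-472, 7), c)))
Pow(Function('s')(-7), -1) = Pow(Add(Rational(17464, 7), Mul(Rational(-472, 7), -7)), -1) = Pow(Add(Rational(17464, 7), 472), -1) = Pow(Rational(20768, 7), -1) = Rational(7, 20768)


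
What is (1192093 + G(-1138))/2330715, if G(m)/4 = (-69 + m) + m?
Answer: 1182713/2330715 ≈ 0.50745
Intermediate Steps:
G(m) = -276 + 8*m (G(m) = 4*((-69 + m) + m) = 4*(-69 + 2*m) = -276 + 8*m)
(1192093 + G(-1138))/2330715 = (1192093 + (-276 + 8*(-1138)))/2330715 = (1192093 + (-276 - 9104))*(1/2330715) = (1192093 - 9380)*(1/2330715) = 1182713*(1/2330715) = 1182713/2330715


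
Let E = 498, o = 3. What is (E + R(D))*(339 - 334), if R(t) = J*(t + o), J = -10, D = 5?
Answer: 2090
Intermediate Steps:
R(t) = -30 - 10*t (R(t) = -10*(t + 3) = -10*(3 + t) = -30 - 10*t)
(E + R(D))*(339 - 334) = (498 + (-30 - 10*5))*(339 - 334) = (498 + (-30 - 50))*5 = (498 - 80)*5 = 418*5 = 2090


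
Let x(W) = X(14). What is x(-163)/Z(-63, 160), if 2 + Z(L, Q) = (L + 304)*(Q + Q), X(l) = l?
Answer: 7/38559 ≈ 0.00018154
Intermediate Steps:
x(W) = 14
Z(L, Q) = -2 + 2*Q*(304 + L) (Z(L, Q) = -2 + (L + 304)*(Q + Q) = -2 + (304 + L)*(2*Q) = -2 + 2*Q*(304 + L))
x(-163)/Z(-63, 160) = 14/(-2 + 608*160 + 2*(-63)*160) = 14/(-2 + 97280 - 20160) = 14/77118 = 14*(1/77118) = 7/38559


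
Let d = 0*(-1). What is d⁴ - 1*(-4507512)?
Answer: 4507512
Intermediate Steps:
d = 0
d⁴ - 1*(-4507512) = 0⁴ - 1*(-4507512) = 0 + 4507512 = 4507512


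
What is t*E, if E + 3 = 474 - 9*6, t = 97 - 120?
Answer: -9591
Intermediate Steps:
t = -23
E = 417 (E = -3 + (474 - 9*6) = -3 + (474 - 1*54) = -3 + (474 - 54) = -3 + 420 = 417)
t*E = -23*417 = -9591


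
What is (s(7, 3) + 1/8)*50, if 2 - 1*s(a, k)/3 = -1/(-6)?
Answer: 1125/4 ≈ 281.25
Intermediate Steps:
s(a, k) = 11/2 (s(a, k) = 6 - (-3)/(-6) = 6 - (-3)*(-1)/6 = 6 - 3*1/6 = 6 - 1/2 = 11/2)
(s(7, 3) + 1/8)*50 = (11/2 + 1/8)*50 = (45/8)*50 = 1125/4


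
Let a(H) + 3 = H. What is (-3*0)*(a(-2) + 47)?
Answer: 0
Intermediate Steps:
a(H) = -3 + H
(-3*0)*(a(-2) + 47) = (-3*0)*((-3 - 2) + 47) = 0*(-5 + 47) = 0*42 = 0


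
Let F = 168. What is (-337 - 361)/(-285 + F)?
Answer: 698/117 ≈ 5.9658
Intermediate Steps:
(-337 - 361)/(-285 + F) = (-337 - 361)/(-285 + 168) = -698/(-117) = -698*(-1/117) = 698/117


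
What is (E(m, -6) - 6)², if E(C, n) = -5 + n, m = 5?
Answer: 289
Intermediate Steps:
(E(m, -6) - 6)² = ((-5 - 6) - 6)² = (-11 - 6)² = (-17)² = 289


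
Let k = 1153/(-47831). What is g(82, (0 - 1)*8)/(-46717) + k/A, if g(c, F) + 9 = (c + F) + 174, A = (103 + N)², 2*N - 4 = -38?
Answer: -84602044865/16526516036492 ≈ -0.0051192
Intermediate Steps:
N = -17 (N = 2 + (½)*(-38) = 2 - 19 = -17)
k = -1153/47831 (k = 1153*(-1/47831) = -1153/47831 ≈ -0.024106)
A = 7396 (A = (103 - 17)² = 86² = 7396)
g(c, F) = 165 + F + c (g(c, F) = -9 + ((c + F) + 174) = -9 + ((F + c) + 174) = -9 + (174 + F + c) = 165 + F + c)
g(82, (0 - 1)*8)/(-46717) + k/A = (165 + (0 - 1)*8 + 82)/(-46717) - 1153/47831/7396 = (165 - 1*8 + 82)*(-1/46717) - 1153/47831*1/7396 = (165 - 8 + 82)*(-1/46717) - 1153/353758076 = 239*(-1/46717) - 1153/353758076 = -239/46717 - 1153/353758076 = -84602044865/16526516036492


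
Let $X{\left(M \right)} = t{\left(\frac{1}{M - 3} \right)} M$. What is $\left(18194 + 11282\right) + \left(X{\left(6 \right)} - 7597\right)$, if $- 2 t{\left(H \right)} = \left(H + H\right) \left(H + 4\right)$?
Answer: $\frac{65611}{3} \approx 21870.0$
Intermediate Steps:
$t{\left(H \right)} = - H \left(4 + H\right)$ ($t{\left(H \right)} = - \frac{\left(H + H\right) \left(H + 4\right)}{2} = - \frac{2 H \left(4 + H\right)}{2} = - H \left(4 + H\right)$)
$X{\left(M \right)} = - \frac{M \left(4 + \frac{1}{-3 + M}\right)}{-3 + M}$ ($X{\left(M \right)} = - \frac{4 + \frac{1}{M - 3}}{M - 3} M = - \frac{4 + \frac{1}{-3 + M}}{-3 + M} M = - \frac{M \left(4 + \frac{1}{-3 + M}\right)}{-3 + M}$)
$\left(18194 + 11282\right) + \left(X{\left(6 \right)} - 7597\right) = \left(18194 + 11282\right) - \left(7597 + \frac{6 \left(-11 + 4 \cdot 6\right)}{\left(-3 + 6\right)^{2}}\right) = 29476 - \left(7597 + \frac{6 \left(-11 + 24\right)}{9}\right) = 29476 - \left(7597 + 6 \cdot \frac{1}{9} \cdot 13\right) = 29476 - \frac{22817}{3} = \frac{65611}{3}$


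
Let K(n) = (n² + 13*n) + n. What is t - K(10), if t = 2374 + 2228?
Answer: 4362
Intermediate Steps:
t = 4602
K(n) = n² + 14*n
t - K(10) = 4602 - 10*(14 + 10) = 4602 - 10*24 = 4602 - 1*240 = 4602 - 240 = 4362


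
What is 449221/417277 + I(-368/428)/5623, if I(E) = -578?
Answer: 2284783577/2346348571 ≈ 0.97376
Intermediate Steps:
449221/417277 + I(-368/428)/5623 = 449221/417277 - 578/5623 = 2284783577/2346348571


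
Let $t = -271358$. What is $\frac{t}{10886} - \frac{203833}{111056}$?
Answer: $- \frac{16177430043}{604477808} \approx -26.763$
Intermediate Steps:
$\frac{t}{10886} - \frac{203833}{111056} = - \frac{271358}{10886} - \frac{203833}{111056} = \left(-271358\right) \frac{1}{10886} - \frac{203833}{111056} = - \frac{135679}{5443} - \frac{203833}{111056} = - \frac{16177430043}{604477808}$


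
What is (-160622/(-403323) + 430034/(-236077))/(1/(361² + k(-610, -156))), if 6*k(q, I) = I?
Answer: -17658027017150960/95215283871 ≈ -1.8545e+5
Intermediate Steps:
k(q, I) = I/6
(-160622/(-403323) + 430034/(-236077))/(1/(361² + k(-610, -156))) = (-160622/(-403323) + 430034/(-236077))/(1/(361² + (⅙)*(-156))) = (-160622*(-1/403323) + 430034*(-1/236077))/(1/(130321 - 26)) = (160622/403323 - 430034/236077)/(1/130295) = -135523443088/(95215283871*1/130295) = -135523443088/95215283871*130295 = -17658027017150960/95215283871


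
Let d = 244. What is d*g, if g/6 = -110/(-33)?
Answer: 4880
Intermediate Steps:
g = 20 (g = 6*(-110/(-33)) = 6*(-110*(-1/33)) = 6*(10/3) = 20)
d*g = 244*20 = 4880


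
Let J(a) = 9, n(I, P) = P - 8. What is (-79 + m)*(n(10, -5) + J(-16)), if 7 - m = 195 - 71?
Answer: 784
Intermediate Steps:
n(I, P) = -8 + P
m = -117 (m = 7 - (195 - 71) = 7 - 1*124 = 7 - 124 = -117)
(-79 + m)*(n(10, -5) + J(-16)) = (-79 - 117)*((-8 - 5) + 9) = -196*(-13 + 9) = -196*(-4) = 784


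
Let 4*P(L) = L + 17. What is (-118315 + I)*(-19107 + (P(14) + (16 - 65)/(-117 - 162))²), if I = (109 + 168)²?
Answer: 164394266499077/207576 ≈ 7.9197e+8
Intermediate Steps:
I = 76729 (I = 277² = 76729)
P(L) = 17/4 + L/4 (P(L) = (L + 17)/4 = (17 + L)/4 = 17/4 + L/4)
(-118315 + I)*(-19107 + (P(14) + (16 - 65)/(-117 - 162))²) = (-118315 + 76729)*(-19107 + ((17/4 + (¼)*14) + (16 - 65)/(-117 - 162))²) = -41586*(-19107 + ((17/4 + 7/2) - 49/(-279))²) = -41586*(-19107 + (31/4 - 49*(-1/279))²) = -41586*(-19107 + (31/4 + 49/279)²) = -41586*(-19107 + (8845/1116)²) = -41586*(-19107 + 78234025/1245456) = -41586*(-23718693767/1245456) = 164394266499077/207576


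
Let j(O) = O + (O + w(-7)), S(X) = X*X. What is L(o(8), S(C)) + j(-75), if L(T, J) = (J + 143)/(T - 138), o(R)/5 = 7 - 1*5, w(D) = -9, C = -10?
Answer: -20595/128 ≈ -160.90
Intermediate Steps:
S(X) = X**2
o(R) = 10 (o(R) = 5*(7 - 1*5) = 5*(7 - 5) = 5*2 = 10)
L(T, J) = (143 + J)/(-138 + T)
j(O) = -9 + 2*O (j(O) = O + (O - 9) = O + (-9 + O) = -9 + 2*O)
L(o(8), S(C)) + j(-75) = (143 + (-10)**2)/(-138 + 10) + (-9 + 2*(-75)) = (143 + 100)/(-128) + (-9 - 150) = -1/128*243 - 159 = -243/128 - 159 = -20595/128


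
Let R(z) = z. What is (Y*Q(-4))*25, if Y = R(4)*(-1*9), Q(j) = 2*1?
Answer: -1800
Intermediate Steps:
Q(j) = 2
Y = -36 (Y = 4*(-1*9) = 4*(-9) = -36)
(Y*Q(-4))*25 = -36*2*25 = -72*25 = -1800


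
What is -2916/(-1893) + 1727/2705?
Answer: 3718997/1706855 ≈ 2.1789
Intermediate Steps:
-2916/(-1893) + 1727/2705 = -2916*(-1/1893) + 1727*(1/2705) = 972/631 + 1727/2705 = 3718997/1706855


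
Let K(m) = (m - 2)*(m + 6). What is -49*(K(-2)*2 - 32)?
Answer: 3136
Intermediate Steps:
K(m) = (-2 + m)*(6 + m)
-49*(K(-2)*2 - 32) = -49*((-12 + (-2)² + 4*(-2))*2 - 32) = -49*((-12 + 4 - 8)*2 - 32) = -49*(-16*2 - 32) = -49*(-32 - 32) = -49*(-64) = 3136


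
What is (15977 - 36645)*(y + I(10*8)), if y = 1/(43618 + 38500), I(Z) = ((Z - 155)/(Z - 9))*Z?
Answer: 5091643738286/2915189 ≈ 1.7466e+6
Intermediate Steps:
I(Z) = Z*(-155 + Z)/(-9 + Z) (I(Z) = ((-155 + Z)/(-9 + Z))*Z = Z*(-155 + Z)/(-9 + Z))
y = 1/82118 ≈ 1.2178e-5
(15977 - 36645)*(y + I(10*8)) = (15977 - 36645)*(1/82118 + (10*8)*(-155 + 10*8)/(-9 + 10*8)) = -20668*(1/82118 + 80*(-155 + 80)/(-9 + 80)) = -20668*(1/82118 + 80*(-75)/71) = -20668*(1/82118 + 80*(1/71)*(-75)) = -20668*(1/82118 - 6000/71) = -20668*(-492707929/5830378) = 5091643738286/2915189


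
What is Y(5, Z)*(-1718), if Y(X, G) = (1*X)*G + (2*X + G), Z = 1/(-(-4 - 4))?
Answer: -36937/2 ≈ -18469.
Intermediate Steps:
Z = ⅛ (Z = 1/(-1*(-8)) = 1/8 = ⅛ ≈ 0.12500)
Y(X, G) = G + 2*X + G*X (Y(X, G) = X*G + (G + 2*X) = G*X + (G + 2*X) = G + 2*X + G*X)
Y(5, Z)*(-1718) = (⅛ + 2*5 + (⅛)*5)*(-1718) = (⅛ + 10 + 5/8)*(-1718) = (43/4)*(-1718) = -36937/2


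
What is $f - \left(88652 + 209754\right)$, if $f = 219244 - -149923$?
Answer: $70761$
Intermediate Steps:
$f = 369167$ ($f = 219244 + 149923 = 369167$)
$f - \left(88652 + 209754\right) = 369167 - \left(88652 + 209754\right) = 369167 - 298406 = 70761$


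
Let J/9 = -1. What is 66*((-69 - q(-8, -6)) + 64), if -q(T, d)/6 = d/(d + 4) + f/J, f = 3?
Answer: 726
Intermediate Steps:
J = -9 (J = 9*(-1) = -9)
q(T, d) = 2 - 6*d/(4 + d) (q(T, d) = -6*(d/(d + 4) + 3/(-9)) = -6*(d/(4 + d) + 3*(-⅑)) = -6*(d/(4 + d) - ⅓) = -6*(-⅓ + d/(4 + d)) = 2 - 6*d/(4 + d))
66*((-69 - q(-8, -6)) + 64) = 66*((-69 - 4*(2 - 1*(-6))/(4 - 6)) + 64) = 66*((-69 - 4*(2 + 6)/(-2)) + 64) = 66*((-69 - 4*(-1)*8/2) + 64) = 66*((-69 - 1*(-16)) + 64) = 66*((-69 + 16) + 64) = 66*(-53 + 64) = 66*11 = 726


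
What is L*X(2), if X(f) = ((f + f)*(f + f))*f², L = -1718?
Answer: -109952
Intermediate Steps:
X(f) = 4*f⁴ (X(f) = ((2*f)*(2*f))*f² = (4*f²)*f² = 4*f⁴)
L*X(2) = -6872*2⁴ = -6872*16 = -1718*64 = -109952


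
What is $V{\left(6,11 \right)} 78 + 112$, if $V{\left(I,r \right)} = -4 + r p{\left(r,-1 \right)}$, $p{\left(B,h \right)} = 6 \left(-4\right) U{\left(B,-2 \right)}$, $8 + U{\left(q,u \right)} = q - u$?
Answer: $-103160$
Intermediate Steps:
$U{\left(q,u \right)} = -8 + q - u$ ($U{\left(q,u \right)} = -8 + \left(q - u\right) = -8 + q - u$)
$p{\left(B,h \right)} = 144 - 24 B$ ($p{\left(B,h \right)} = 6 \left(-4\right) \left(-8 + B - -2\right) = - 24 \left(-8 + B + 2\right) = - 24 \left(-6 + B\right) = 144 - 24 B$)
$V{\left(I,r \right)} = -4 + r \left(144 - 24 r\right)$
$V{\left(6,11 \right)} 78 + 112 = \left(-4 - 24 \cdot 11^{2} + 144 \cdot 11\right) 78 + 112 = \left(-4 - 2904 + 1584\right) 78 + 112 = \left(-1324\right) 78 + 112 = -103272 + 112 = -103160$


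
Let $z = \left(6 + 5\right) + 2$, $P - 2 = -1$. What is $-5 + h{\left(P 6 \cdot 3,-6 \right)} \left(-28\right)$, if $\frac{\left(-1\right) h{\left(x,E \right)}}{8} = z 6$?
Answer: $17467$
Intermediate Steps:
$P = 1$ ($P = 2 - 1 = 1$)
$z = 13$ ($z = 11 + 2 = 13$)
$h{\left(x,E \right)} = -624$ ($h{\left(x,E \right)} = - 8 \cdot 13 \cdot 6 = \left(-8\right) 78 = -624$)
$-5 + h{\left(P 6 \cdot 3,-6 \right)} \left(-28\right) = -5 - -17472 = -5 + 17472 = 17467$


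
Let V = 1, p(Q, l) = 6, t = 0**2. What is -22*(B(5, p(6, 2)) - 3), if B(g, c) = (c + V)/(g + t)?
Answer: 176/5 ≈ 35.200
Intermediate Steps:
t = 0
B(g, c) = (1 + c)/g (B(g, c) = (c + 1)/(g + 0) = (1 + c)/g)
-22*(B(5, p(6, 2)) - 3) = -22*((1 + 6)/5 - 3) = -22*((1/5)*7 - 3) = -22*(7/5 - 3) = -22*(-8/5) = 176/5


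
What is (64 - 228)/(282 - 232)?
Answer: -82/25 ≈ -3.2800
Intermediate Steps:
(64 - 228)/(282 - 232) = -164/50 = -164*1/50 = -82/25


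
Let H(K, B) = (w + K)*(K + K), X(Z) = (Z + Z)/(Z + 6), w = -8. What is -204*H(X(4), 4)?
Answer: 58752/25 ≈ 2350.1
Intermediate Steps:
X(Z) = 2*Z/(6 + Z) (X(Z) = (2*Z)/(6 + Z) = 2*Z/(6 + Z))
H(K, B) = 2*K*(-8 + K) (H(K, B) = (-8 + K)*(K + K) = (-8 + K)*(2*K) = 2*K*(-8 + K))
-204*H(X(4), 4) = -408*2*4/(6 + 4)*(-8 + 2*4/(6 + 4)) = -408*2*4/10*(-8 + 2*4/10) = -408*2*4*(1/10)*(-8 + 2*4*(1/10)) = -408*4*(-8 + 4/5)/5 = -408*4*(-36)/(5*5) = -204*(-288/25) = 58752/25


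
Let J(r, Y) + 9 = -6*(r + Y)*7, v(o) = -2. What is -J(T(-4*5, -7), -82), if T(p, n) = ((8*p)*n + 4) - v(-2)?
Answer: 43857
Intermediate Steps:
T(p, n) = 6 + 8*n*p (T(p, n) = ((8*p)*n + 4) - 1*(-2) = (8*n*p + 4) + 2 = (4 + 8*n*p) + 2 = 6 + 8*n*p)
J(r, Y) = -9 - 42*Y - 42*r (J(r, Y) = -9 - 6*(r + Y)*7 = -9 - 6*(Y + r)*7 = -9 + (-6*Y - 6*r)*7 = -9 + (-42*Y - 42*r) = -9 - 42*Y - 42*r)
-J(T(-4*5, -7), -82) = -(-9 - 42*(-82) - 42*(6 + 8*(-7)*(-4*5))) = -(-9 + 3444 - 42*(6 + 8*(-7)*(-20))) = -(-9 + 3444 - 42*(6 + 1120)) = -(-9 + 3444 - 42*1126) = -(-9 + 3444 - 47292) = -1*(-43857) = 43857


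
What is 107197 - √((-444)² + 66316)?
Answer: 107197 - 194*√7 ≈ 1.0668e+5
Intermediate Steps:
107197 - √((-444)² + 66316) = 107197 - √(197136 + 66316) = 107197 - √263452 = 107197 - 194*√7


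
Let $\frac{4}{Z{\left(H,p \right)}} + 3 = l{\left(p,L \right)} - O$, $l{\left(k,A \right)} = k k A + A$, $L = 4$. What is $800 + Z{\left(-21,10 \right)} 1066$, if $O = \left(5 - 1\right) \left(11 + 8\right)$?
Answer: $\frac{20328}{25} \approx 813.12$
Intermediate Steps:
$l{\left(k,A \right)} = A + A k^{2}$ ($l{\left(k,A \right)} = k^{2} A + A = A k^{2} + A = A + A k^{2}$)
$O = 76$ ($O = 4 \cdot 19 = 76$)
$Z{\left(H,p \right)} = \frac{4}{-75 + 4 p^{2}}$ ($Z{\left(H,p \right)} = \frac{4}{-3 + \left(4 \left(1 + p^{2}\right) - 76\right)} = \frac{4}{-3 + \left(\left(4 + 4 p^{2}\right) - 76\right)} = \frac{4}{-3 + \left(-72 + 4 p^{2}\right)} = \frac{4}{-75 + 4 p^{2}}$)
$800 + Z{\left(-21,10 \right)} 1066 = 800 + \frac{4}{-75 + 4 \cdot 10^{2}} \cdot 1066 = 800 + \frac{4}{-75 + 4 \cdot 100} \cdot 1066 = 800 + \frac{4}{-75 + 400} \cdot 1066 = 800 + \frac{4}{325} \cdot 1066 = 800 + \frac{328}{25} = \frac{20328}{25}$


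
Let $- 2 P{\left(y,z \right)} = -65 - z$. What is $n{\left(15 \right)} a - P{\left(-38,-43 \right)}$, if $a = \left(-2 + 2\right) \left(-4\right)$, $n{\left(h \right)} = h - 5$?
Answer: $-11$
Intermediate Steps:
$n{\left(h \right)} = -5 + h$
$a = 0$ ($a = 0 \left(-4\right) = 0$)
$P{\left(y,z \right)} = \frac{65}{2} + \frac{z}{2}$ ($P{\left(y,z \right)} = - \frac{-65 - z}{2} = \frac{65}{2} + \frac{z}{2}$)
$n{\left(15 \right)} a - P{\left(-38,-43 \right)} = \left(-5 + 15\right) 0 - \left(\frac{65}{2} + \frac{1}{2} \left(-43\right)\right) = 10 \cdot 0 - \left(\frac{65}{2} - \frac{43}{2}\right) = 0 - 11 = -11$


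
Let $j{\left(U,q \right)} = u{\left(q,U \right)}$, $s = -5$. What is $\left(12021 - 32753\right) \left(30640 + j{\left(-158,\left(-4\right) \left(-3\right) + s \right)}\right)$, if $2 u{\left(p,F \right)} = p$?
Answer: $-635301042$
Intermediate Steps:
$u{\left(p,F \right)} = \frac{p}{2}$
$j{\left(U,q \right)} = \frac{q}{2}$
$\left(12021 - 32753\right) \left(30640 + j{\left(-158,\left(-4\right) \left(-3\right) + s \right)}\right) = \left(12021 - 32753\right) \left(30640 + \frac{\left(-4\right) \left(-3\right) - 5}{2}\right) = - 20732 \left(30640 + \frac{12 - 5}{2}\right) = - 20732 \left(30640 + \frac{1}{2} \cdot 7\right) = - 20732 \left(30640 + \frac{7}{2}\right) = \left(-20732\right) \frac{61287}{2} = -635301042$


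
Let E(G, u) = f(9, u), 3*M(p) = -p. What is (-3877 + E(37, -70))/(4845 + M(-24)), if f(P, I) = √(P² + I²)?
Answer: -3877/4853 + √4981/4853 ≈ -0.78434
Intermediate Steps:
M(p) = -p/3 (M(p) = (-p)/3 = -p/3)
f(P, I) = √(I² + P²)
E(G, u) = √(81 + u²) (E(G, u) = √(u² + 9²) = √(u² + 81) = √(81 + u²))
(-3877 + E(37, -70))/(4845 + M(-24)) = (-3877 + √(81 + (-70)²))/(4845 - ⅓*(-24)) = (-3877 + √(81 + 4900))/(4845 + 8) = (-3877 + √4981)/4853 = (-3877 + √4981)*(1/4853) = -3877/4853 + √4981/4853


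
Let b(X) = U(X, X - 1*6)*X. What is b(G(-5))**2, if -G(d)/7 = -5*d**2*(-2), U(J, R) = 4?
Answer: 49000000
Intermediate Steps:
G(d) = -70*d**2 (G(d) = -7*(-5*d**2)*(-2) = -70*d**2)
b(X) = 4*X
b(G(-5))**2 = (4*(-70*(-5)**2))**2 = (4*(-70*25))**2 = (4*(-1750))**2 = (-7000)**2 = 49000000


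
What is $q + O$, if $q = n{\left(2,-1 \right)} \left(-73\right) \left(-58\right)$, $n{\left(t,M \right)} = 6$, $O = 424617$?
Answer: $450021$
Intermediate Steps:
$q = 25404$ ($q = 6 \left(-73\right) \left(-58\right) = \left(-438\right) \left(-58\right) = 25404$)
$q + O = 25404 + 424617 = 450021$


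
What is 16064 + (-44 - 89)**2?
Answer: 33753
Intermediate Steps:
16064 + (-44 - 89)**2 = 16064 + (-133)**2 = 16064 + 17689 = 33753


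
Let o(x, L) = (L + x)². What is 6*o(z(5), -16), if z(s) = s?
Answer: 726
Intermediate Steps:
6*o(z(5), -16) = 6*(-16 + 5)² = 6*(-11)² = 6*121 = 726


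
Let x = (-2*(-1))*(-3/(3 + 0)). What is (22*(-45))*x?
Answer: 1980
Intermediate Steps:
x = -2 (x = 2*(-3/3) = 2*(-3*⅓) = 2*(-1) = -2)
(22*(-45))*x = (22*(-45))*(-2) = -990*(-2) = 1980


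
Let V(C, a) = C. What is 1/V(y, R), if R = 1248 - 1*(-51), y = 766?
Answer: 1/766 ≈ 0.0013055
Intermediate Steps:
R = 1299 (R = 1248 + 51 = 1299)
1/V(y, R) = 1/766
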